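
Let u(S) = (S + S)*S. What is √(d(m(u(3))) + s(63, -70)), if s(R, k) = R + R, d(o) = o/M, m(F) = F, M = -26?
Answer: 3*√2353/13 ≈ 11.194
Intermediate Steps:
u(S) = 2*S² (u(S) = (2*S)*S = 2*S²)
d(o) = -o/26 (d(o) = o/(-26) = o*(-1/26) = -o/26)
s(R, k) = 2*R
√(d(m(u(3))) + s(63, -70)) = √(-3²/13 + 2*63) = √(-9/13 + 126) = √(1629/13) = 3*√2353/13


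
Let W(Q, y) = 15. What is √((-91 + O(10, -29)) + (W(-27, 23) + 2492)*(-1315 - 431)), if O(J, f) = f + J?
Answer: 2*I*√1094333 ≈ 2092.2*I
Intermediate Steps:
O(J, f) = J + f
√((-91 + O(10, -29)) + (W(-27, 23) + 2492)*(-1315 - 431)) = √((-91 + (10 - 29)) + (15 + 2492)*(-1315 - 431)) = √((-91 - 19) + 2507*(-1746)) = √(-110 - 4377222) = √(-4377332) = 2*I*√1094333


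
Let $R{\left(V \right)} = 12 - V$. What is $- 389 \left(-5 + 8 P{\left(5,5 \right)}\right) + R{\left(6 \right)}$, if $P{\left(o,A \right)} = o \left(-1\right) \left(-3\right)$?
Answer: $-44729$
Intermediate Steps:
$P{\left(o,A \right)} = 3 o$ ($P{\left(o,A \right)} = - o \left(-3\right) = 3 o$)
$- 389 \left(-5 + 8 P{\left(5,5 \right)}\right) + R{\left(6 \right)} = - 389 \left(-5 + 8 \cdot 3 \cdot 5\right) + \left(12 - 6\right) = - 389 \left(-5 + 8 \cdot 15\right) + \left(12 - 6\right) = - 389 \left(-5 + 120\right) + 6 = \left(-389\right) 115 + 6 = -44735 + 6 = -44729$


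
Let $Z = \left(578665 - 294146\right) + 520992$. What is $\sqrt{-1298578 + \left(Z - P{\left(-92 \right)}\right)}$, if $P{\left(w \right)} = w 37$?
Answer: $3 i \sqrt{54407} \approx 699.76 i$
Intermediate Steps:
$P{\left(w \right)} = 37 w$
$Z = 805511$ ($Z = 284519 + 520992 = 805511$)
$\sqrt{-1298578 + \left(Z - P{\left(-92 \right)}\right)} = \sqrt{-1298578 + \left(805511 - 37 \left(-92\right)\right)} = \sqrt{-1298578 + \left(805511 - -3404\right)} = \sqrt{-1298578 + \left(805511 + 3404\right)} = \sqrt{-1298578 + 808915} = \sqrt{-489663} = 3 i \sqrt{54407}$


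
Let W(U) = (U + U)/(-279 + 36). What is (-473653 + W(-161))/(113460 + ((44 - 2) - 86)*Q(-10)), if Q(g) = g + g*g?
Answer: -115097357/26608500 ≈ -4.3256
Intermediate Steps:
Q(g) = g + g²
W(U) = -2*U/243 (W(U) = (2*U)/(-243) = (2*U)*(-1/243) = -2*U/243)
(-473653 + W(-161))/(113460 + ((44 - 2) - 86)*Q(-10)) = (-473653 - 2/243*(-161))/(113460 + ((44 - 2) - 86)*(-10*(1 - 10))) = (-473653 + 322/243)/(113460 + (42 - 86)*(-10*(-9))) = -115097357/(243*(113460 - 44*90)) = -115097357/(243*(113460 - 3960)) = -115097357/243/109500 = -115097357/243*1/109500 = -115097357/26608500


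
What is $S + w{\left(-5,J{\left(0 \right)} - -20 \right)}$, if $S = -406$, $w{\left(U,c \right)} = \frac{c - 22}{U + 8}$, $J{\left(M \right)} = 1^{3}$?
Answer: $- \frac{1219}{3} \approx -406.33$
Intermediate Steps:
$J{\left(M \right)} = 1$
$w{\left(U,c \right)} = \frac{-22 + c}{8 + U}$
$S + w{\left(-5,J{\left(0 \right)} - -20 \right)} = -406 + \frac{-22 + \left(1 - -20\right)}{8 - 5} = -406 + \frac{-22 + \left(1 + 20\right)}{3} = -406 + \frac{-22 + 21}{3} = -406 + \frac{1}{3} \left(-1\right) = -406 - \frac{1}{3} = - \frac{1219}{3}$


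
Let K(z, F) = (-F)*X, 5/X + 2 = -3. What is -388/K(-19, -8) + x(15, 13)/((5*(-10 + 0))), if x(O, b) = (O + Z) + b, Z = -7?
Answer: 1202/25 ≈ 48.080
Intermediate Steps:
X = -1 (X = 5/(-2 - 3) = 5/(-5) = 5*(-1/5) = -1)
x(O, b) = -7 + O + b (x(O, b) = (O - 7) + b = (-7 + O) + b = -7 + O + b)
K(z, F) = F (K(z, F) = -F*(-1) = F)
-388/K(-19, -8) + x(15, 13)/((5*(-10 + 0))) = -388/(-8) + (-7 + 15 + 13)/((5*(-10 + 0))) = -388*(-1/8) + 21/((5*(-10))) = 97/2 + 21/(-50) = 97/2 + 21*(-1/50) = 97/2 - 21/50 = 1202/25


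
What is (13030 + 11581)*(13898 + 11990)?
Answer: 637129568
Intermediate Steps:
(13030 + 11581)*(13898 + 11990) = 24611*25888 = 637129568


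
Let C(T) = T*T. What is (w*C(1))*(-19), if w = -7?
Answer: 133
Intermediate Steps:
C(T) = T²
(w*C(1))*(-19) = -7*1²*(-19) = -7*1*(-19) = -7*(-19) = 133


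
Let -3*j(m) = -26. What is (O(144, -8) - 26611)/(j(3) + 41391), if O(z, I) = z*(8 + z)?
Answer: -14169/124199 ≈ -0.11408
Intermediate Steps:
j(m) = 26/3 (j(m) = -⅓*(-26) = 26/3)
(O(144, -8) - 26611)/(j(3) + 41391) = (144*(8 + 144) - 26611)/(26/3 + 41391) = (144*152 - 26611)/(124199/3) = (21888 - 26611)*(3/124199) = -4723*3/124199 = -14169/124199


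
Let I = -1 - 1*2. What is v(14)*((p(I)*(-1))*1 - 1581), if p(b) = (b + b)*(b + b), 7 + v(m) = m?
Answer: -11319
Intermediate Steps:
v(m) = -7 + m
I = -3 (I = -1 - 2 = -3)
p(b) = 4*b² (p(b) = (2*b)*(2*b) = 4*b²)
v(14)*((p(I)*(-1))*1 - 1581) = (-7 + 14)*(((4*(-3)²)*(-1))*1 - 1581) = 7*(((4*9)*(-1))*1 - 1581) = 7*((36*(-1))*1 - 1581) = 7*(-36*1 - 1581) = 7*(-36 - 1581) = 7*(-1617) = -11319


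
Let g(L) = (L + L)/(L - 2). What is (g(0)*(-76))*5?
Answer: 0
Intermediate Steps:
g(L) = 2*L/(-2 + L) (g(L) = (2*L)/(-2 + L) = 2*L/(-2 + L))
(g(0)*(-76))*5 = ((2*0/(-2 + 0))*(-76))*5 = ((2*0/(-2))*(-76))*5 = ((2*0*(-1/2))*(-76))*5 = (0*(-76))*5 = 0*5 = 0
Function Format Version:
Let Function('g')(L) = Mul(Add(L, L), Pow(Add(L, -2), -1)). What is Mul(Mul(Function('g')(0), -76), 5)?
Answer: 0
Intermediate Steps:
Function('g')(L) = Mul(2, L, Pow(Add(-2, L), -1)) (Function('g')(L) = Mul(Mul(2, L), Pow(Add(-2, L), -1)) = Mul(2, L, Pow(Add(-2, L), -1)))
Mul(Mul(Function('g')(0), -76), 5) = Mul(Mul(Mul(2, 0, Pow(Add(-2, 0), -1)), -76), 5) = Mul(Mul(Mul(2, 0, Pow(-2, -1)), -76), 5) = Mul(Mul(Mul(2, 0, Rational(-1, 2)), -76), 5) = Mul(Mul(0, -76), 5) = Mul(0, 5) = 0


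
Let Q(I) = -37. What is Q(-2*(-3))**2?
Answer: 1369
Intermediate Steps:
Q(-2*(-3))**2 = (-37)**2 = 1369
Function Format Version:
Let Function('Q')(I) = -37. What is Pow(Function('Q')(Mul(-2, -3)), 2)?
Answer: 1369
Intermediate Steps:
Pow(Function('Q')(Mul(-2, -3)), 2) = Pow(-37, 2) = 1369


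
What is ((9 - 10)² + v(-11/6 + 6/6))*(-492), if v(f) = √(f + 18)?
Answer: -492 - 82*√618 ≈ -2530.5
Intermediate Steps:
v(f) = √(18 + f)
((9 - 10)² + v(-11/6 + 6/6))*(-492) = ((9 - 10)² + √(18 + (-11/6 + 6/6)))*(-492) = ((-1)² + √(18 + (-11*⅙ + 6*(⅙))))*(-492) = (1 + √(18 + (-11/6 + 1)))*(-492) = (1 + √(18 - ⅚))*(-492) = (1 + √(103/6))*(-492) = (1 + √618/6)*(-492) = -492 - 82*√618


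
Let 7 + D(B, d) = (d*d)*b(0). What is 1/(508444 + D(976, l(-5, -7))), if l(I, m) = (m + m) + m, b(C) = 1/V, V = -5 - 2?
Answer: 1/508374 ≈ 1.9671e-6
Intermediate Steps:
V = -7
b(C) = -⅐ (b(C) = 1/(-7) = -⅐)
l(I, m) = 3*m (l(I, m) = 2*m + m = 3*m)
D(B, d) = -7 - d²/7 (D(B, d) = -7 + (d*d)*(-⅐) = -7 + d²*(-⅐) = -7 - d²/7)
1/(508444 + D(976, l(-5, -7))) = 1/(508444 + (-7 - (3*(-7))²/7)) = 1/(508444 + (-7 - ⅐*(-21)²)) = 1/(508444 + (-7 - ⅐*441)) = 1/(508444 + (-7 - 63)) = 1/(508444 - 70) = 1/508374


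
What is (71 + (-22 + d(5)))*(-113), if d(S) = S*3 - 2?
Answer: -7006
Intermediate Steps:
d(S) = -2 + 3*S (d(S) = 3*S - 2 = -2 + 3*S)
(71 + (-22 + d(5)))*(-113) = (71 + (-22 + (-2 + 3*5)))*(-113) = (71 + (-22 + (-2 + 15)))*(-113) = (71 + (-22 + 13))*(-113) = (71 - 9)*(-113) = 62*(-113) = -7006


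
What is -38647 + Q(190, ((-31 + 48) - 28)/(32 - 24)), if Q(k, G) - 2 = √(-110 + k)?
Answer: -38645 + 4*√5 ≈ -38636.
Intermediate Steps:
Q(k, G) = 2 + √(-110 + k)
-38647 + Q(190, ((-31 + 48) - 28)/(32 - 24)) = -38647 + (2 + √(-110 + 190)) = -38647 + (2 + √80) = -38647 + (2 + 4*√5) = -38645 + 4*√5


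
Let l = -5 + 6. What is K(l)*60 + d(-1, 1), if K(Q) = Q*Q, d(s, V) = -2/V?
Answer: 58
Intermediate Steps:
l = 1
K(Q) = Q²
K(l)*60 + d(-1, 1) = 1²*60 - 2/1 = 1*60 - 2*1 = 60 - 2 = 58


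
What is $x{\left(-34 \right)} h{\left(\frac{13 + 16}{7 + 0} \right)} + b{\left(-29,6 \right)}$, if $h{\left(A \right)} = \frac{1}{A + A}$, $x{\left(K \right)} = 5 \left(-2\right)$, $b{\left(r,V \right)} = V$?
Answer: $\frac{139}{29} \approx 4.7931$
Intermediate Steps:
$x{\left(K \right)} = -10$
$h{\left(A \right)} = \frac{1}{2 A}$
$x{\left(-34 \right)} h{\left(\frac{13 + 16}{7 + 0} \right)} + b{\left(-29,6 \right)} = - 10 \frac{1}{2 \frac{13 + 16}{7 + 0}} + 6 = - 10 \frac{1}{2 \cdot \frac{29}{7}} + 6 = - 10 \cdot \frac{1}{2} \cdot \frac{7}{29} + 6 = \left(-10\right) \frac{7}{58} + 6 = - \frac{35}{29} + 6 = \frac{139}{29}$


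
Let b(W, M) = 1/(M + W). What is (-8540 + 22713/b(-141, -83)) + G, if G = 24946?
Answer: -5071306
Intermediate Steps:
(-8540 + 22713/b(-141, -83)) + G = (-8540 + 22713/(1/(-83 - 141))) + 24946 = (-8540 + 22713/(1/(-224))) + 24946 = (-8540 + 22713/(-1/224)) + 24946 = (-8540 + 22713*(-224)) + 24946 = (-8540 - 5087712) + 24946 = -5096252 + 24946 = -5071306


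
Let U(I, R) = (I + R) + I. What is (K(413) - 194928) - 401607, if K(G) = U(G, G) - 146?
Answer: -595442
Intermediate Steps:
U(I, R) = R + 2*I
K(G) = -146 + 3*G (K(G) = (G + 2*G) - 146 = 3*G - 146 = -146 + 3*G)
(K(413) - 194928) - 401607 = ((-146 + 3*413) - 194928) - 401607 = ((-146 + 1239) - 194928) - 401607 = (1093 - 194928) - 401607 = -193835 - 401607 = -595442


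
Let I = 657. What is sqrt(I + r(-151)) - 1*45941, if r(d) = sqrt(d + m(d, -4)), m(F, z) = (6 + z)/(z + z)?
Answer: -45941 + sqrt(2628 + 22*I*sqrt(5))/2 ≈ -45915.0 + 0.23989*I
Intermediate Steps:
m(F, z) = (6 + z)/(2*z) (m(F, z) = (6 + z)/((2*z)) = (6 + z)*(1/(2*z)) = (6 + z)/(2*z))
r(d) = sqrt(-1/4 + d) (r(d) = sqrt(d + (1/2)*(6 - 4)/(-4)) = sqrt(d + (1/2)*(-1/4)*2) = sqrt(d - 1/4) = sqrt(-1/4 + d))
sqrt(I + r(-151)) - 1*45941 = sqrt(657 + sqrt(-1 + 4*(-151))/2) - 1*45941 = sqrt(657 + sqrt(-1 - 604)/2) - 45941 = sqrt(657 + sqrt(-605)/2) - 45941 = sqrt(657 + (11*I*sqrt(5))/2) - 45941 = sqrt(657 + 11*I*sqrt(5)/2) - 45941 = -45941 + sqrt(657 + 11*I*sqrt(5)/2)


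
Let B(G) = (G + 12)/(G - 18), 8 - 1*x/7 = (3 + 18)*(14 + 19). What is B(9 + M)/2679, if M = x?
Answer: 2387/6434958 ≈ 0.00037094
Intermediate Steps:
x = -4795 (x = 56 - 7*(3 + 18)*(14 + 19) = 56 - 147*33 = 56 - 7*693 = 56 - 4851 = -4795)
M = -4795
B(G) = (12 + G)/(-18 + G)
B(9 + M)/2679 = ((12 + (9 - 4795))/(-18 + (9 - 4795)))/2679 = ((12 - 4786)/(-18 - 4786))*(1/2679) = (-4774/(-4804))*(1/2679) = -1/4804*(-4774)*(1/2679) = (2387/2402)*(1/2679) = 2387/6434958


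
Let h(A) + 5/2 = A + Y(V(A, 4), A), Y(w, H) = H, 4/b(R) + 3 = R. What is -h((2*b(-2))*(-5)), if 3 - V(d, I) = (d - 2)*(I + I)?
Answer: -27/2 ≈ -13.500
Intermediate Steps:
b(R) = 4/(-3 + R)
V(d, I) = 3 - 2*I*(-2 + d) (V(d, I) = 3 - (d - 2)*(I + I) = 3 - (-2 + d)*2*I = 3 - 2*I*(-2 + d))
h(A) = -5/2 + 2*A (h(A) = -5/2 + (A + A) = -5/2 + 2*A)
-h((2*b(-2))*(-5)) = -(-5/2 + 2*((2*(4/(-3 - 2)))*(-5))) = -(-5/2 + 2*((2*(4/(-5)))*(-5))) = -(-5/2 + 2*((2*(4*(-⅕)))*(-5))) = -(-5/2 + 2*((2*(-⅘))*(-5))) = -(-5/2 + 2*(-8/5*(-5))) = -(-5/2 + 2*8) = -(-5/2 + 16) = -1*27/2 = -27/2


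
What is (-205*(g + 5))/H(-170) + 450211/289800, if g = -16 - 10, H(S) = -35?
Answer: -35195189/289800 ≈ -121.45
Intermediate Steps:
g = -26
(-205*(g + 5))/H(-170) + 450211/289800 = -205*(-26 + 5)/(-35) + 450211/289800 = -205*(-21)*(-1/35) + 450211*(1/289800) = 4305*(-1/35) + 450211/289800 = -123 + 450211/289800 = -35195189/289800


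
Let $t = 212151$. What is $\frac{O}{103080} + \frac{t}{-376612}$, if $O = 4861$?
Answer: $- \frac{5009453537}{9705291240} \approx -0.51616$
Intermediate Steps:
$\frac{O}{103080} + \frac{t}{-376612} = \frac{4861}{103080} + \frac{212151}{-376612} = 4861 \cdot \frac{1}{103080} + 212151 \left(- \frac{1}{376612}\right) = \frac{4861}{103080} - \frac{212151}{376612} = - \frac{5009453537}{9705291240}$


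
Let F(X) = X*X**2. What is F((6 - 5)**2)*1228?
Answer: 1228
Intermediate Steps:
F(X) = X**3
F((6 - 5)**2)*1228 = ((6 - 5)**2)**3*1228 = (1**2)**3*1228 = 1**3*1228 = 1*1228 = 1228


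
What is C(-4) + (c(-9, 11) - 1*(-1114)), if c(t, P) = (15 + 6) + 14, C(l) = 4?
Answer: 1153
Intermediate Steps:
c(t, P) = 35 (c(t, P) = 21 + 14 = 35)
C(-4) + (c(-9, 11) - 1*(-1114)) = 4 + (35 - 1*(-1114)) = 4 + (35 + 1114) = 4 + 1149 = 1153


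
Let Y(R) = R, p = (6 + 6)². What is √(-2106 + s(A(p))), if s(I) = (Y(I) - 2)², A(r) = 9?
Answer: 11*I*√17 ≈ 45.354*I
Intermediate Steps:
p = 144 (p = 12² = 144)
s(I) = (-2 + I)² (s(I) = (I - 2)² = (-2 + I)²)
√(-2106 + s(A(p))) = √(-2106 + (-2 + 9)²) = √(-2106 + 7²) = √(-2106 + 49) = √(-2057) = 11*I*√17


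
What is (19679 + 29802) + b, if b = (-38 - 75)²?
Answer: 62250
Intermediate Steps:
b = 12769 (b = (-113)² = 12769)
(19679 + 29802) + b = (19679 + 29802) + 12769 = 49481 + 12769 = 62250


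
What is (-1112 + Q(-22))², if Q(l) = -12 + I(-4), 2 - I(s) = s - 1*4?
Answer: 1240996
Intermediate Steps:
I(s) = 6 - s (I(s) = 2 - (s - 1*4) = 2 - (s - 4) = 2 - (-4 + s) = 2 + (4 - s) = 6 - s)
Q(l) = -2 (Q(l) = -12 + (6 - 1*(-4)) = -12 + (6 + 4) = -12 + 10 = -2)
(-1112 + Q(-22))² = (-1112 - 2)² = (-1114)² = 1240996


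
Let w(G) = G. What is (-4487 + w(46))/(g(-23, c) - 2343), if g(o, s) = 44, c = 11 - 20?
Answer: 4441/2299 ≈ 1.9317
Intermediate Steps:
c = -9
(-4487 + w(46))/(g(-23, c) - 2343) = (-4487 + 46)/(44 - 2343) = -4441/(-2299) = -4441*(-1/2299) = 4441/2299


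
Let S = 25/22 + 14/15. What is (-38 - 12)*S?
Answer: -3415/33 ≈ -103.48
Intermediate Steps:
S = 683/330 (S = 25*(1/22) + 14*(1/15) = 25/22 + 14/15 = 683/330 ≈ 2.0697)
(-38 - 12)*S = (-38 - 12)*(683/330) = -50*683/330 = -3415/33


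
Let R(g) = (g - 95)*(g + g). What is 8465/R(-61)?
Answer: 8465/19032 ≈ 0.44478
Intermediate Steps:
R(g) = 2*g*(-95 + g) (R(g) = (-95 + g)*(2*g) = 2*g*(-95 + g))
8465/R(-61) = 8465/((2*(-61)*(-95 - 61))) = 8465/((2*(-61)*(-156))) = 8465/19032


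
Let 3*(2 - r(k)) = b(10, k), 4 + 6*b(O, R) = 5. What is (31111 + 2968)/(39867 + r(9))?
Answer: 613422/717641 ≈ 0.85478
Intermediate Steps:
b(O, R) = 1/6 (b(O, R) = -2/3 + (1/6)*5 = -2/3 + 5/6 = 1/6)
r(k) = 35/18 (r(k) = 2 - 1/3*1/6 = 2 - 1/18 = 35/18)
(31111 + 2968)/(39867 + r(9)) = (31111 + 2968)/(39867 + 35/18) = 34079/(717641/18) = 34079*(18/717641) = 613422/717641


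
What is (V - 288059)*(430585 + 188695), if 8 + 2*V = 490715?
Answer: -26446662040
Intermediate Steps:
V = 490707/2 (V = -4 + (1/2)*490715 = -4 + 490715/2 = 490707/2 ≈ 2.4535e+5)
(V - 288059)*(430585 + 188695) = (490707/2 - 288059)*(430585 + 188695) = -85411/2*619280 = -26446662040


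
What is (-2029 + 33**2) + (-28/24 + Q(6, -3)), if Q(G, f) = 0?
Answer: -5647/6 ≈ -941.17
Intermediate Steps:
(-2029 + 33**2) + (-28/24 + Q(6, -3)) = (-2029 + 33**2) + (-28/24 + 0) = (-2029 + 1089) + (-28/24 + 0) = -940 + (-7*1/6 + 0) = -940 + (-7/6 + 0) = -940 - 7/6 = -5647/6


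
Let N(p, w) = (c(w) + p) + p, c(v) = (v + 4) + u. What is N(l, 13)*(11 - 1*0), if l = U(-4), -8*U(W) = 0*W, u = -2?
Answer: 165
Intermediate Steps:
U(W) = 0 (U(W) = -0*W = -1/8*0 = 0)
c(v) = 2 + v (c(v) = (v + 4) - 2 = (4 + v) - 2 = 2 + v)
l = 0
N(p, w) = 2 + w + 2*p (N(p, w) = ((2 + w) + p) + p = (2 + p + w) + p = 2 + w + 2*p)
N(l, 13)*(11 - 1*0) = (2 + 13 + 2*0)*(11 - 1*0) = (2 + 13 + 0)*(11 + 0) = 15*11 = 165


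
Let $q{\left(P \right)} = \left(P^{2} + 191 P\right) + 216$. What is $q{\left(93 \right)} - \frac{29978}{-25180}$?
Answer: $\frac{335261509}{12590} \approx 26629.0$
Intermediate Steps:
$q{\left(P \right)} = 216 + P^{2} + 191 P$
$q{\left(93 \right)} - \frac{29978}{-25180} = \left(216 + 93^{2} + 191 \cdot 93\right) - \frac{29978}{-25180} = \left(216 + 8649 + 17763\right) - 29978 \left(- \frac{1}{25180}\right) = 26628 - - \frac{14989}{12590} = 26628 + \frac{14989}{12590} = \frac{335261509}{12590}$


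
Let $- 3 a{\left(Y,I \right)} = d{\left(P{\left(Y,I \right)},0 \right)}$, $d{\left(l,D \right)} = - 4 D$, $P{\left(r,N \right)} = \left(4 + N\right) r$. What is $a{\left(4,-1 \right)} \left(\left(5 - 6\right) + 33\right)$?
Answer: $0$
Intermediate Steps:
$P{\left(r,N \right)} = r \left(4 + N\right)$
$a{\left(Y,I \right)} = 0$ ($a{\left(Y,I \right)} = - \frac{\left(-4\right) 0}{3} = \left(- \frac{1}{3}\right) 0 = 0$)
$a{\left(4,-1 \right)} \left(\left(5 - 6\right) + 33\right) = 0 \left(\left(5 - 6\right) + 33\right) = 0 \left(-1 + 33\right) = 0 \cdot 32 = 0$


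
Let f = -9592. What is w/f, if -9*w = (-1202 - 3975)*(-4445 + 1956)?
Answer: 12885553/86328 ≈ 149.26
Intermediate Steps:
w = -12885553/9 (w = -(-1202 - 3975)*(-4445 + 1956)/9 = -(-5177)*(-2489)/9 = -⅑*12885553 = -12885553/9 ≈ -1.4317e+6)
w/f = -12885553/9/(-9592) = -12885553/9*(-1/9592) = 12885553/86328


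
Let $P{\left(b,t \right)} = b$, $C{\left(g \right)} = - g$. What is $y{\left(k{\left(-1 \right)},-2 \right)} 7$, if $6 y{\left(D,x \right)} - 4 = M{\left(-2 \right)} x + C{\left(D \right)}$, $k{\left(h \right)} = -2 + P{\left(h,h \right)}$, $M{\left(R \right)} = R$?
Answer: $\frac{77}{6} \approx 12.833$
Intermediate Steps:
$k{\left(h \right)} = -2 + h$
$y{\left(D,x \right)} = \frac{2}{3} - \frac{x}{3} - \frac{D}{6}$ ($y{\left(D,x \right)} = \frac{2}{3} + \frac{- 2 x - D}{6} = \frac{2}{3} + \frac{- D - 2 x}{6} = \frac{2}{3} - \left(\frac{x}{3} + \frac{D}{6}\right) = \frac{2}{3} - \frac{x}{3} - \frac{D}{6}$)
$y{\left(k{\left(-1 \right)},-2 \right)} 7 = \left(\frac{2}{3} - - \frac{2}{3} - \frac{-2 - 1}{6}\right) 7 = \left(\frac{2}{3} + \frac{2}{3} - - \frac{1}{2}\right) 7 = \left(\frac{2}{3} + \frac{2}{3} + \frac{1}{2}\right) 7 = \frac{11}{6} \cdot 7 = \frac{77}{6}$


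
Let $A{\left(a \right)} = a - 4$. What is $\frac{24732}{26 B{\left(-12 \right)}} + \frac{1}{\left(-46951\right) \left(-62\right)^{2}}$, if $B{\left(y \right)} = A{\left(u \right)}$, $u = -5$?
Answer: $- \frac{247979030869}{2346235372} \approx -105.69$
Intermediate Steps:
$A{\left(a \right)} = -4 + a$
$B{\left(y \right)} = -9$ ($B{\left(y \right)} = -4 - 5 = -9$)
$\frac{24732}{26 B{\left(-12 \right)}} + \frac{1}{\left(-46951\right) \left(-62\right)^{2}} = \frac{24732}{26 \left(-9\right)} + \frac{1}{\left(-46951\right) \left(-62\right)^{2}} = \frac{24732}{-234} - \frac{1}{46951 \cdot 3844} = 24732 \left(- \frac{1}{234}\right) - \frac{1}{180479644} = - \frac{1374}{13} - \frac{1}{180479644} = - \frac{247979030869}{2346235372}$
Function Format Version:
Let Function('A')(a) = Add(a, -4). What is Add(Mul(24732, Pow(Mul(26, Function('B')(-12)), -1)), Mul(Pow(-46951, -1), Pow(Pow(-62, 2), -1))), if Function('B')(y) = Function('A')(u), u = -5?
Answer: Rational(-247979030869, 2346235372) ≈ -105.69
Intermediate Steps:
Function('A')(a) = Add(-4, a)
Function('B')(y) = -9 (Function('B')(y) = Add(-4, -5) = -9)
Add(Mul(24732, Pow(Mul(26, Function('B')(-12)), -1)), Mul(Pow(-46951, -1), Pow(Pow(-62, 2), -1))) = Add(Mul(24732, Pow(Mul(26, -9), -1)), Mul(Pow(-46951, -1), Pow(Pow(-62, 2), -1))) = Add(Mul(24732, Pow(-234, -1)), Mul(Rational(-1, 46951), Pow(3844, -1))) = Add(Mul(24732, Rational(-1, 234)), Mul(Rational(-1, 46951), Rational(1, 3844))) = Add(Rational(-1374, 13), Rational(-1, 180479644)) = Rational(-247979030869, 2346235372)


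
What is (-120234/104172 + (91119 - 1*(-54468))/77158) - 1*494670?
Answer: -165666864208247/334904299 ≈ -4.9467e+5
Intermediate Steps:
(-120234/104172 + (91119 - 1*(-54468))/77158) - 1*494670 = (-120234*1/104172 + (91119 + 54468)*(1/77158)) - 494670 = (-20039/17362 + 145587*(1/77158)) - 494670 = (-20039/17362 + 145587/77158) - 494670 = 245378083/334904299 - 494670 = -165666864208247/334904299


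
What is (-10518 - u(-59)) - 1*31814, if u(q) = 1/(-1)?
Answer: -42331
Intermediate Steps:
u(q) = -1
(-10518 - u(-59)) - 1*31814 = (-10518 - 1*(-1)) - 1*31814 = (-10518 + 1) - 31814 = -10517 - 31814 = -42331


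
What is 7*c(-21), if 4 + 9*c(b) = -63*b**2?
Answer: -194509/9 ≈ -21612.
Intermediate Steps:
c(b) = -4/9 - 7*b**2 (c(b) = -4/9 + (-63*b**2)/9 = -4/9 - 7*b**2)
7*c(-21) = 7*(-4/9 - 7*(-21)**2) = 7*(-4/9 - 7*441) = 7*(-4/9 - 3087) = 7*(-27787/9) = -194509/9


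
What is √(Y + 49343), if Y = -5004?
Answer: √44339 ≈ 210.57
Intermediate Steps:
√(Y + 49343) = √(-5004 + 49343) = √44339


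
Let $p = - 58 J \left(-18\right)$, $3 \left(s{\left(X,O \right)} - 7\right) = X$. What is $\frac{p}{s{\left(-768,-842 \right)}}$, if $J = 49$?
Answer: $- \frac{17052}{83} \approx -205.45$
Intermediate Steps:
$s{\left(X,O \right)} = 7 + \frac{X}{3}$
$p = 51156$ ($p = \left(-58\right) 49 \left(-18\right) = \left(-2842\right) \left(-18\right) = 51156$)
$\frac{p}{s{\left(-768,-842 \right)}} = \frac{51156}{7 + \frac{1}{3} \left(-768\right)} = \frac{51156}{7 - 256} = \frac{51156}{-249} = 51156 \left(- \frac{1}{249}\right) = - \frac{17052}{83}$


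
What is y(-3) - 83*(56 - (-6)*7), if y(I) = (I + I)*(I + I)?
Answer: -8098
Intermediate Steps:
y(I) = 4*I² (y(I) = (2*I)*(2*I) = 4*I²)
y(-3) - 83*(56 - (-6)*7) = 4*(-3)² - 83*(56 - (-6)*7) = 4*9 - 83*(56 - 1*(-42)) = 36 - 83*(56 + 42) = 36 - 83*98 = 36 - 8134 = -8098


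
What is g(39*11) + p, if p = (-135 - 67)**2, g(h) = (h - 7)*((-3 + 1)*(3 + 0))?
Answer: 38272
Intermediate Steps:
g(h) = 42 - 6*h (g(h) = (-7 + h)*(-2*3) = (-7 + h)*(-6) = 42 - 6*h)
p = 40804 (p = (-202)**2 = 40804)
g(39*11) + p = (42 - 234*11) + 40804 = (42 - 6*429) + 40804 = (42 - 2574) + 40804 = -2532 + 40804 = 38272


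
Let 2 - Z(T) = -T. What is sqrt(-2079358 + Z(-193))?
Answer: 3*I*sqrt(231061) ≈ 1442.1*I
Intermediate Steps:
Z(T) = 2 + T (Z(T) = 2 - (-1)*T = 2 + T)
sqrt(-2079358 + Z(-193)) = sqrt(-2079358 + (2 - 193)) = sqrt(-2079358 - 191) = sqrt(-2079549) = 3*I*sqrt(231061)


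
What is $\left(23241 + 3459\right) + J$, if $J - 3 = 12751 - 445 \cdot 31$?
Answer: $25659$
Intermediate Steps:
$J = -1041$ ($J = 3 + \left(12751 - 445 \cdot 31\right) = 3 + \left(12751 - 13795\right) = 3 - 1044 = -1041$)
$\left(23241 + 3459\right) + J = \left(23241 + 3459\right) - 1041 = 26700 - 1041 = 25659$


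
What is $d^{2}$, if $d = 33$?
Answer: $1089$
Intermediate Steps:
$d^{2} = 33^{2} = 1089$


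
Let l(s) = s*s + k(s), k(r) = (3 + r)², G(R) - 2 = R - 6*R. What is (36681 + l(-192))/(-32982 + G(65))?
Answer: -109266/33305 ≈ -3.2808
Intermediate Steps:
G(R) = 2 - 5*R (G(R) = 2 + (R - 6*R) = 2 - 5*R)
l(s) = s² + (3 + s)² (l(s) = s*s + (3 + s)² = s² + (3 + s)²)
(36681 + l(-192))/(-32982 + G(65)) = (36681 + ((-192)² + (3 - 192)²))/(-32982 + (2 - 5*65)) = (36681 + (36864 + (-189)²))/(-32982 + (2 - 325)) = (36681 + (36864 + 35721))/(-32982 - 323) = (36681 + 72585)/(-33305) = 109266*(-1/33305) = -109266/33305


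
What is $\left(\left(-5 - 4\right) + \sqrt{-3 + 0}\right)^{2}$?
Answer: $\left(9 - i \sqrt{3}\right)^{2} \approx 78.0 - 31.177 i$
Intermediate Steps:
$\left(\left(-5 - 4\right) + \sqrt{-3 + 0}\right)^{2} = \left(\left(-5 - 4\right) + \sqrt{-3}\right)^{2} = \left(-9 + i \sqrt{3}\right)^{2}$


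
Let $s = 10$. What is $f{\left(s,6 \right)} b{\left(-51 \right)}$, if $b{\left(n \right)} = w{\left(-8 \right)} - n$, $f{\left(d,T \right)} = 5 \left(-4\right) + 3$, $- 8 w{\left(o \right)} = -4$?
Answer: $- \frac{1751}{2} \approx -875.5$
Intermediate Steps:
$w{\left(o \right)} = \frac{1}{2}$ ($w{\left(o \right)} = \left(- \frac{1}{8}\right) \left(-4\right) = \frac{1}{2}$)
$f{\left(d,T \right)} = -17$ ($f{\left(d,T \right)} = -20 + 3 = -17$)
$b{\left(n \right)} = \frac{1}{2} - n$
$f{\left(s,6 \right)} b{\left(-51 \right)} = - 17 \left(\frac{1}{2} - -51\right) = - 17 \left(\frac{1}{2} + 51\right) = \left(-17\right) \frac{103}{2} = - \frac{1751}{2}$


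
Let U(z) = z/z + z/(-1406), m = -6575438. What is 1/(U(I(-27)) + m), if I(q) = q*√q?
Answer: -12998560577332/85471216166930213767 - 113886*I*√3/85471216166930213767 ≈ -1.5208e-7 - 2.3079e-15*I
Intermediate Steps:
I(q) = q^(3/2)
U(z) = 1 - z/1406 (U(z) = 1 + z*(-1/1406) = 1 - z/1406)
1/(U(I(-27)) + m) = 1/((1 - (-81)*I*√3/1406) - 6575438) = 1/((1 + 81*I*√3/1406) - 6575438) = 1/(-6575437 + 81*I*√3/1406)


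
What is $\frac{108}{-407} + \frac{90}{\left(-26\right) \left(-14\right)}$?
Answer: $- \frac{1341}{74074} \approx -0.018104$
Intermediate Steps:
$\frac{108}{-407} + \frac{90}{\left(-26\right) \left(-14\right)} = 108 \left(- \frac{1}{407}\right) + \frac{90}{364} = - \frac{108}{407} + 90 \cdot \frac{1}{364} = - \frac{108}{407} + \frac{45}{182} = - \frac{1341}{74074}$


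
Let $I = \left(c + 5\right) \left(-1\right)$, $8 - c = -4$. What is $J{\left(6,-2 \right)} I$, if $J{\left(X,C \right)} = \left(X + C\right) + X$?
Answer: $-170$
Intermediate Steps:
$c = 12$ ($c = 8 - -4 = 8 + 4 = 12$)
$J{\left(X,C \right)} = C + 2 X$ ($J{\left(X,C \right)} = \left(C + X\right) + X = C + 2 X$)
$I = -17$ ($I = \left(12 + 5\right) \left(-1\right) = 17 \left(-1\right) = -17$)
$J{\left(6,-2 \right)} I = \left(-2 + 2 \cdot 6\right) \left(-17\right) = \left(-2 + 12\right) \left(-17\right) = 10 \left(-17\right) = -170$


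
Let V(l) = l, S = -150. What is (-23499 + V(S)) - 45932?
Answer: -69581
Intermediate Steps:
(-23499 + V(S)) - 45932 = (-23499 - 150) - 45932 = -23649 - 45932 = -69581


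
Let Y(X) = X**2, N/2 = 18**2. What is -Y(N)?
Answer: -419904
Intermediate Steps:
N = 648 (N = 2*18**2 = 2*324 = 648)
-Y(N) = -1*648**2 = -1*419904 = -419904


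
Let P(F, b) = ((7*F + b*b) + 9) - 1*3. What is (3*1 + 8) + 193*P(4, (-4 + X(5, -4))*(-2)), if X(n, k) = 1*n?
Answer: 7345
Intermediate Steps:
X(n, k) = n
P(F, b) = 6 + b² + 7*F (P(F, b) = ((7*F + b²) + 9) - 3 = ((b² + 7*F) + 9) - 3 = (9 + b² + 7*F) - 3 = 6 + b² + 7*F)
(3*1 + 8) + 193*P(4, (-4 + X(5, -4))*(-2)) = (3*1 + 8) + 193*(6 + ((-4 + 5)*(-2))² + 7*4) = (3 + 8) + 193*(6 + (1*(-2))² + 28) = 11 + 193*(6 + (-2)² + 28) = 11 + 193*(6 + 4 + 28) = 11 + 193*38 = 11 + 7334 = 7345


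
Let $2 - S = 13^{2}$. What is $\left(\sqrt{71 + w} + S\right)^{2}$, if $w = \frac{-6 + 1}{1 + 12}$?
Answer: $\frac{363475}{13} - \frac{1002 \sqrt{1326}}{13} \approx 25153.0$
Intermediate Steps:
$w = - \frac{5}{13} \approx -0.38462$
$S = -167$ ($S = 2 - 13^{2} = 2 - 169 = -167$)
$\left(\sqrt{71 + w} + S\right)^{2} = \left(\sqrt{71 - \frac{5}{13}} - 167\right)^{2} = \left(\sqrt{\frac{918}{13}} - 167\right)^{2} = \left(\frac{3 \sqrt{1326}}{13} - 167\right)^{2} = \left(-167 + \frac{3 \sqrt{1326}}{13}\right)^{2}$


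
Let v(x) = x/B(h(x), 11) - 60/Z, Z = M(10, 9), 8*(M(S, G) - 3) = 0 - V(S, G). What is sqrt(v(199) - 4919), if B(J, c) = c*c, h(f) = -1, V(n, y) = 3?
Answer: 2*I*sqrt(7322630)/77 ≈ 70.287*I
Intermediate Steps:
B(J, c) = c**2
M(S, G) = 21/8 (M(S, G) = 3 + (0 - 1*3)/8 = 3 + (0 - 3)/8 = 3 + (1/8)*(-3) = 3 - 3/8 = 21/8)
Z = 21/8 ≈ 2.6250
v(x) = -160/7 + x/121 (v(x) = x/(11**2) - 60/21/8 = x/121 - 60*8/21 = x*(1/121) - 160/7 = x/121 - 160/7 = -160/7 + x/121)
sqrt(v(199) - 4919) = sqrt((-160/7 + (1/121)*199) - 4919) = sqrt((-160/7 + 199/121) - 4919) = sqrt(-17967/847 - 4919) = sqrt(-4184360/847) = 2*I*sqrt(7322630)/77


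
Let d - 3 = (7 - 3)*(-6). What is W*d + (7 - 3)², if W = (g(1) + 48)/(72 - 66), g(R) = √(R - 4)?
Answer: -152 - 7*I*√3/2 ≈ -152.0 - 6.0622*I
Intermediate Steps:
g(R) = √(-4 + R)
d = -21 (d = 3 + (7 - 3)*(-6) = 3 + 4*(-6) = 3 - 24 = -21)
W = 8 + I*√3/6 (W = (√(-4 + 1) + 48)/(72 - 66) = (√(-3) + 48)/6 = (I*√3 + 48)*(⅙) = (48 + I*√3)*(⅙) = 8 + I*√3/6 ≈ 8.0 + 0.28868*I)
W*d + (7 - 3)² = (8 + I*√3/6)*(-21) + (7 - 3)² = (-168 - 7*I*√3/2) + 4² = (-168 - 7*I*√3/2) + 16 = -152 - 7*I*√3/2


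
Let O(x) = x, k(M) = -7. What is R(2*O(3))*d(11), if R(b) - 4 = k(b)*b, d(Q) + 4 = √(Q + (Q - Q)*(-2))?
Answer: 152 - 38*√11 ≈ 25.968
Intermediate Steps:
d(Q) = -4 + √Q (d(Q) = -4 + √(Q + (Q - Q)*(-2)) = -4 + √(Q + 0*(-2)) = -4 + √(Q + 0) = -4 + √Q)
R(b) = 4 - 7*b
R(2*O(3))*d(11) = (4 - 14*3)*(-4 + √11) = (4 - 7*6)*(-4 + √11) = (4 - 42)*(-4 + √11) = -38*(-4 + √11) = 152 - 38*√11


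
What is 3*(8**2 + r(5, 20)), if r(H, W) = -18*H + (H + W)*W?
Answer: 1422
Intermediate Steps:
r(H, W) = -18*H + W*(H + W)
3*(8**2 + r(5, 20)) = 3*(8**2 + (20**2 - 18*5 + 5*20)) = 3*(64 + (400 - 90 + 100)) = 3*(64 + 410) = 3*474 = 1422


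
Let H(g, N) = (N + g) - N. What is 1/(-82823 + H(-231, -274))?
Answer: -1/83054 ≈ -1.2040e-5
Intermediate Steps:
H(g, N) = g
1/(-82823 + H(-231, -274)) = 1/(-82823 - 231) = 1/(-83054) = -1/83054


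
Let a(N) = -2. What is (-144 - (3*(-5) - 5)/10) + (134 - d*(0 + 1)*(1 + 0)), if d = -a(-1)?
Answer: -10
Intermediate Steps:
d = 2 (d = -1*(-2) = 2)
(-144 - (3*(-5) - 5)/10) + (134 - d*(0 + 1)*(1 + 0)) = (-144 - (3*(-5) - 5)/10) + (134 - 2*(0 + 1)*(1 + 0)) = (-144 - (-15 - 5)*(⅒)) + (134 - 2*1*1) = (-144 - 1*(-20)*(⅒)) + (134 - 2) = (-144 + 20*(⅒)) + (134 - 1*2) = (-144 + 2) + (134 - 2) = -142 + 132 = -10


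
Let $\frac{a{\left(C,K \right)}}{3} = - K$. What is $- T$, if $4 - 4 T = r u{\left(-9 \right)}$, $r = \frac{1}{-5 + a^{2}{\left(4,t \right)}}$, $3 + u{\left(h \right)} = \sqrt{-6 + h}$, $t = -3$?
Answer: $- \frac{307}{304} + \frac{i \sqrt{15}}{304} \approx -1.0099 + 0.01274 i$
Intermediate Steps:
$u{\left(h \right)} = -3 + \sqrt{-6 + h}$
$a{\left(C,K \right)} = - 3 K$ ($a{\left(C,K \right)} = 3 \left(- K\right) = - 3 K$)
$r = \frac{1}{76}$ ($r = \frac{1}{-5 + \left(\left(-3\right) \left(-3\right)\right)^{2}} = \frac{1}{-5 + 9^{2}} = \frac{1}{-5 + 81} = \frac{1}{76} \approx 0.013158$)
$T = \frac{307}{304} - \frac{i \sqrt{15}}{304}$ ($T = 1 - \frac{\frac{1}{76} \left(-3 + \sqrt{-6 - 9}\right)}{4} = 1 - \frac{\frac{1}{76} \left(-3 + \sqrt{-15}\right)}{4} = 1 - \frac{\frac{1}{76} \left(-3 + i \sqrt{15}\right)}{4} = 1 - \frac{- \frac{3}{76} + \frac{i \sqrt{15}}{76}}{4} = 1 + \left(\frac{3}{304} - \frac{i \sqrt{15}}{304}\right) = \frac{307}{304} - \frac{i \sqrt{15}}{304} \approx 1.0099 - 0.01274 i$)
$- T = - (\frac{307}{304} - \frac{i \sqrt{15}}{304}) = - \frac{307}{304} + \frac{i \sqrt{15}}{304}$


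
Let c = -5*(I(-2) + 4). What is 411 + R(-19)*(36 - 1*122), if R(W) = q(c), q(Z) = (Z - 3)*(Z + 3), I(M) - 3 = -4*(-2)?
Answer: -482565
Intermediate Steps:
I(M) = 11 (I(M) = 3 - 4*(-2) = 3 + 8 = 11)
c = -75 (c = -5*(11 + 4) = -5*15 = -75)
q(Z) = (-3 + Z)*(3 + Z)
R(W) = 5616 (R(W) = -9 + (-75)² = -9 + 5625 = 5616)
411 + R(-19)*(36 - 1*122) = 411 + 5616*(36 - 1*122) = 411 + 5616*(36 - 122) = 411 + 5616*(-86) = 411 - 482976 = -482565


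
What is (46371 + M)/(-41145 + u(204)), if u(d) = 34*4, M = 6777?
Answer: -53148/41009 ≈ -1.2960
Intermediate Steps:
u(d) = 136
(46371 + M)/(-41145 + u(204)) = (46371 + 6777)/(-41145 + 136) = 53148/(-41009) = 53148*(-1/41009) = -53148/41009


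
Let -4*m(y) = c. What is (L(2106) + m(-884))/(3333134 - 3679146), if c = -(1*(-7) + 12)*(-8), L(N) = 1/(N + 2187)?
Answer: 42929/1485429516 ≈ 2.8900e-5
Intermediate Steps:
L(N) = 1/(2187 + N)
c = 40 (c = -(-7 + 12)*(-8) = -5*(-8) = -1*(-40) = 40)
m(y) = -10 (m(y) = -¼*40 = -10)
(L(2106) + m(-884))/(3333134 - 3679146) = (1/(2187 + 2106) - 10)/(3333134 - 3679146) = (1/4293 - 10)/(-346012) = (1/4293 - 10)*(-1/346012) = -42929/4293*(-1/346012) = 42929/1485429516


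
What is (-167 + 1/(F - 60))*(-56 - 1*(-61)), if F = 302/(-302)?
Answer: -50940/61 ≈ -835.08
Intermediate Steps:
F = -1 (F = 302*(-1/302) = -1)
(-167 + 1/(F - 60))*(-56 - 1*(-61)) = (-167 + 1/(-1 - 60))*(-56 - 1*(-61)) = (-167 + 1/(-61))*(-56 + 61) = (-167 - 1/61)*5 = -10188/61*5 = -50940/61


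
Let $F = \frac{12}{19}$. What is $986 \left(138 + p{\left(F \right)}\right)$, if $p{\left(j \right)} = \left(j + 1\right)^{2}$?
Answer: $\frac{50068094}{361} \approx 1.3869 \cdot 10^{5}$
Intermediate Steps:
$F = \frac{12}{19}$ ($F = 12 \cdot \frac{1}{19} = \frac{12}{19} \approx 0.63158$)
$p{\left(j \right)} = \left(1 + j\right)^{2}$
$986 \left(138 + p{\left(F \right)}\right) = 986 \left(138 + \left(1 + \frac{12}{19}\right)^{2}\right) = 986 \left(138 + \left(\frac{31}{19}\right)^{2}\right) = 986 \left(138 + \frac{961}{361}\right) = 986 \cdot \frac{50779}{361} = \frac{50068094}{361}$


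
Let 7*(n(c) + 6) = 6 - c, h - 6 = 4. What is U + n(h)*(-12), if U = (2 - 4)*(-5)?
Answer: 622/7 ≈ 88.857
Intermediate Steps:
h = 10 (h = 6 + 4 = 10)
U = 10 (U = -2*(-5) = 10)
n(c) = -36/7 - c/7 (n(c) = -6 + (6 - c)/7 = -6 + (6/7 - c/7) = -36/7 - c/7)
U + n(h)*(-12) = 10 + (-36/7 - ⅐*10)*(-12) = 10 + (-36/7 - 10/7)*(-12) = 10 - 46/7*(-12) = 10 + 552/7 = 622/7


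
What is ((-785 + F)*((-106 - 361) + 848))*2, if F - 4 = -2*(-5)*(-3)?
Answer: -617982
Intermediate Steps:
F = -26 (F = 4 - 2*(-5)*(-3) = 4 + 10*(-3) = 4 - 30 = -26)
((-785 + F)*((-106 - 361) + 848))*2 = ((-785 - 26)*((-106 - 361) + 848))*2 = -811*(-467 + 848)*2 = -811*381*2 = -308991*2 = -617982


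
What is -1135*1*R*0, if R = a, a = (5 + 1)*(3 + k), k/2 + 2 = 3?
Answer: 0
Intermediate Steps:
k = 2 (k = -4 + 2*3 = -4 + 6 = 2)
a = 30 (a = (5 + 1)*(3 + 2) = 6*5 = 30)
R = 30
-1135*1*R*0 = -1135*1*30*0 = -34050*0 = -1135*0 = 0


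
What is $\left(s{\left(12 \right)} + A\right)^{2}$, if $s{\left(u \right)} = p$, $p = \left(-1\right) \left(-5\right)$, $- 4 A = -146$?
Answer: $\frac{6889}{4} \approx 1722.3$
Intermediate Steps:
$A = \frac{73}{2}$ ($A = \left(- \frac{1}{4}\right) \left(-146\right) = \frac{73}{2} \approx 36.5$)
$p = 5$
$s{\left(u \right)} = 5$
$\left(s{\left(12 \right)} + A\right)^{2} = \left(5 + \frac{73}{2}\right)^{2} = \left(\frac{83}{2}\right)^{2} = \frac{6889}{4}$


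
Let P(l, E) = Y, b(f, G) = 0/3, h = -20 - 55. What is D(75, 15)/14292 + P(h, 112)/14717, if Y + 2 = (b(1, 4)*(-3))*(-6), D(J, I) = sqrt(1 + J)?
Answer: -2/14717 + sqrt(19)/7146 ≈ 0.00047408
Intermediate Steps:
h = -75
b(f, G) = 0 (b(f, G) = 0*(1/3) = 0)
Y = -2 (Y = -2 + (0*(-3))*(-6) = -2 + 0*(-6) = -2 + 0 = -2)
P(l, E) = -2
D(75, 15)/14292 + P(h, 112)/14717 = sqrt(1 + 75)/14292 - 2/14717 = sqrt(76)*(1/14292) - 2*1/14717 = (2*sqrt(19))*(1/14292) - 2/14717 = sqrt(19)/7146 - 2/14717 = -2/14717 + sqrt(19)/7146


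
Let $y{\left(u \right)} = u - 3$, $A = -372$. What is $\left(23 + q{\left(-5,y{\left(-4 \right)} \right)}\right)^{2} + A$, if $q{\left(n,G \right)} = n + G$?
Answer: $-251$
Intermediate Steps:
$y{\left(u \right)} = -3 + u$
$q{\left(n,G \right)} = G + n$
$\left(23 + q{\left(-5,y{\left(-4 \right)} \right)}\right)^{2} + A = \left(23 - 12\right)^{2} - 372 = 11^{2} - 372 = 121 - 372 = -251$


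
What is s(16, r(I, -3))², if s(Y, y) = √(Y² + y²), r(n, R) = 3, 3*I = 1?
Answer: 265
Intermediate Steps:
I = ⅓ (I = (⅓)*1 = ⅓ ≈ 0.33333)
s(16, r(I, -3))² = (√(16² + 3²))² = (√(256 + 9))² = (√265)² = 265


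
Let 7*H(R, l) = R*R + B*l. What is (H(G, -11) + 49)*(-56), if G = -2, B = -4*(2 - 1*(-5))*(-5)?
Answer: 9544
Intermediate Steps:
B = 140 (B = -4*(2 + 5)*(-5) = -4*7*(-5) = -28*(-5) = 140)
H(R, l) = 20*l + R²/7 (H(R, l) = (R*R + 140*l)/7 = (R² + 140*l)/7 = 20*l + R²/7)
(H(G, -11) + 49)*(-56) = ((20*(-11) + (⅐)*(-2)²) + 49)*(-56) = ((-220 + (⅐)*4) + 49)*(-56) = ((-220 + 4/7) + 49)*(-56) = (-1536/7 + 49)*(-56) = -1193/7*(-56) = 9544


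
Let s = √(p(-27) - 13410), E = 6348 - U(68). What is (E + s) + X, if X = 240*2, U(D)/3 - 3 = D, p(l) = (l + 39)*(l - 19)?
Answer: 6615 + I*√13962 ≈ 6615.0 + 118.16*I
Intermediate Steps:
p(l) = (-19 + l)*(39 + l) (p(l) = (39 + l)*(-19 + l) = (-19 + l)*(39 + l))
U(D) = 9 + 3*D
E = 6135 (E = 6348 - (9 + 3*68) = 6348 - (9 + 204) = 6348 - 1*213 = 6348 - 213 = 6135)
s = I*√13962 (s = √((-741 + (-27)² + 20*(-27)) - 13410) = √((-741 + 729 - 540) - 13410) = √(-552 - 13410) = √(-13962) = I*√13962 ≈ 118.16*I)
X = 480
(E + s) + X = (6135 + I*√13962) + 480 = 6615 + I*√13962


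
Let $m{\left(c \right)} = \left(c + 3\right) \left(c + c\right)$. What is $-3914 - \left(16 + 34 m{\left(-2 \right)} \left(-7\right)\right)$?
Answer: $-4882$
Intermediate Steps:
$m{\left(c \right)} = 2 c \left(3 + c\right)$ ($m{\left(c \right)} = \left(3 + c\right) 2 c = 2 c \left(3 + c\right)$)
$-3914 - \left(16 + 34 m{\left(-2 \right)} \left(-7\right)\right) = -3914 - \left(16 + 34 \cdot 2 \left(-2\right) \left(3 - 2\right) \left(-7\right)\right) = -3914 - \left(16 + 34 \cdot 2 \left(-2\right) 1 \left(-7\right)\right) = -3914 - \left(16 + 34 \left(\left(-4\right) \left(-7\right)\right)\right) = -3914 - 968 = -4882$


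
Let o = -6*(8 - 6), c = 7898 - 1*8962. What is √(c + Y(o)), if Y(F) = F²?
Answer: 2*I*√230 ≈ 30.332*I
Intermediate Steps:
c = -1064 (c = 7898 - 8962 = -1064)
o = -12 (o = -6*2 = -12)
√(c + Y(o)) = √(-1064 + (-12)²) = √(-1064 + 144) = √(-920) = 2*I*√230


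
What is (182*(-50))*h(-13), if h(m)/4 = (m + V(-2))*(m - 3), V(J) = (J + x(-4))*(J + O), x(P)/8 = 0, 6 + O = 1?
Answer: 582400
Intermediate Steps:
O = -5 (O = -6 + 1 = -5)
x(P) = 0 (x(P) = 8*0 = 0)
V(J) = J*(-5 + J) (V(J) = (J + 0)*(J - 5) = J*(-5 + J))
h(m) = 4*(-3 + m)*(14 + m) (h(m) = 4*((m - 2*(-5 - 2))*(m - 3)) = 4*((m - 2*(-7))*(-3 + m)) = 4*((m + 14)*(-3 + m)) = 4*((14 + m)*(-3 + m)) = 4*((-3 + m)*(14 + m)) = 4*(-3 + m)*(14 + m))
(182*(-50))*h(-13) = (182*(-50))*(-168 + 4*(-13)**2 + 44*(-13)) = -9100*(-168 + 4*169 - 572) = -9100*(-168 + 676 - 572) = -9100*(-64) = 582400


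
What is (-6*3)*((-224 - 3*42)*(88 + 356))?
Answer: 2797200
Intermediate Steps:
(-6*3)*((-224 - 3*42)*(88 + 356)) = -18*(-224 - 126)*444 = -(-6300)*444 = -18*(-155400) = 2797200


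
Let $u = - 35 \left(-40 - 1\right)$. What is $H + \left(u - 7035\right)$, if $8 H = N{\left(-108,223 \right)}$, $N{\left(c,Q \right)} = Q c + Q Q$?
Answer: $- \frac{19155}{8} \approx -2394.4$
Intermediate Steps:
$N{\left(c,Q \right)} = Q^{2} + Q c$ ($N{\left(c,Q \right)} = Q c + Q^{2} = Q^{2} + Q c$)
$H = \frac{25645}{8}$ ($H = \frac{223 \left(223 - 108\right)}{8} = \frac{223 \cdot 115}{8} = \frac{1}{8} \cdot 25645 = \frac{25645}{8} \approx 3205.6$)
$u = 1435$ ($u = \left(-35\right) \left(-41\right) = 1435$)
$H + \left(u - 7035\right) = \frac{25645}{8} + \left(1435 - 7035\right) = \frac{25645}{8} - 5600 = - \frac{19155}{8}$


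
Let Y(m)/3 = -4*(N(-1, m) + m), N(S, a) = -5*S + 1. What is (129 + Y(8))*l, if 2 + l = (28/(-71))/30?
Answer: 27872/355 ≈ 78.513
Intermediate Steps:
N(S, a) = 1 - 5*S
Y(m) = -72 - 12*m (Y(m) = 3*(-4*((1 - 5*(-1)) + m)) = 3*(-4*((1 + 5) + m)) = 3*(-4*(6 + m)) = 3*(-24 - 4*m) = -72 - 12*m)
l = -2144/1065 (l = -2 + (28/(-71))/30 = -2 + (28*(-1/71))*(1/30) = -2 - 28/71*1/30 = -2 - 14/1065 = -2144/1065 ≈ -2.0131)
(129 + Y(8))*l = (129 + (-72 - 12*8))*(-2144/1065) = (129 + (-72 - 96))*(-2144/1065) = (129 - 168)*(-2144/1065) = -39*(-2144/1065) = 27872/355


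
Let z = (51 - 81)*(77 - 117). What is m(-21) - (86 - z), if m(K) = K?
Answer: 1093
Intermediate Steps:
z = 1200 (z = -30*(-40) = 1200)
m(-21) - (86 - z) = -21 - (86 - 1*1200) = -21 - (86 - 1200) = -21 - 1*(-1114) = -21 + 1114 = 1093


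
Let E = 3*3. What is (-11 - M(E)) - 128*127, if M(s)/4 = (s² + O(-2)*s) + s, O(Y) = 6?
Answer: -16843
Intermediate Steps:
E = 9
M(s) = 4*s² + 28*s (M(s) = 4*((s² + 6*s) + s) = 4*(s² + 7*s) = 4*s² + 28*s)
(-11 - M(E)) - 128*127 = (-11 - 4*9*(7 + 9)) - 128*127 = (-11 - 4*9*16) - 16256 = (-11 - 1*576) - 16256 = (-11 - 576) - 16256 = -587 - 16256 = -16843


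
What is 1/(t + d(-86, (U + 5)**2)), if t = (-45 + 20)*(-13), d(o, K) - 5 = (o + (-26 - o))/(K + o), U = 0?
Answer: 61/20156 ≈ 0.0030264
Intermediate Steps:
d(o, K) = 5 - 26/(K + o) (d(o, K) = 5 + (o + (-26 - o))/(K + o) = 5 - 26/(K + o))
t = 325 (t = -25*(-13) = 325)
1/(t + d(-86, (U + 5)**2)) = 1/(325 + (-26 + 5*(0 + 5)**2 + 5*(-86))/((0 + 5)**2 - 86)) = 1/(325 + (-26 + 5*5**2 - 430)/(5**2 - 86)) = 1/(325 + (-26 + 5*25 - 430)/(25 - 86)) = 1/(325 + (-26 + 125 - 430)/(-61)) = 1/(325 - 1/61*(-331)) = 1/(325 + 331/61) = 1/(20156/61) = 61/20156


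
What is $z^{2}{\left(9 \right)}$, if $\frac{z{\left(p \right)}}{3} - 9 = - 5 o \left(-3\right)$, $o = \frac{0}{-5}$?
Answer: $729$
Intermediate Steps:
$o = 0$ ($o = 0 \left(- \frac{1}{5}\right) = 0$)
$z{\left(p \right)} = 27$ ($z{\left(p \right)} = 27 + 3 \left(-5\right) 0 \left(-3\right) = 27 + 3 \cdot 0 \left(-3\right) = 27 + 3 \cdot 0 = 27 + 0 = 27$)
$z^{2}{\left(9 \right)} = 27^{2} = 729$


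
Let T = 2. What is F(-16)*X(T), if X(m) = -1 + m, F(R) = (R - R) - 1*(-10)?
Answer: 10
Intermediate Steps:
F(R) = 10 (F(R) = 0 + 10 = 10)
F(-16)*X(T) = 10*(-1 + 2) = 10*1 = 10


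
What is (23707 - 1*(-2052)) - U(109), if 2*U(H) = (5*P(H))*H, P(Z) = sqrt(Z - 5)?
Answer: 25759 - 545*sqrt(26) ≈ 22980.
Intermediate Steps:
P(Z) = sqrt(-5 + Z)
U(H) = 5*H*sqrt(-5 + H)/2 (U(H) = ((5*sqrt(-5 + H))*H)/2 = (5*H*sqrt(-5 + H))/2 = 5*H*sqrt(-5 + H)/2)
(23707 - 1*(-2052)) - U(109) = (23707 - 1*(-2052)) - 5*109*sqrt(-5 + 109)/2 = (23707 + 2052) - 5*109*sqrt(104)/2 = 25759 - 5*109*2*sqrt(26)/2 = 25759 - 545*sqrt(26)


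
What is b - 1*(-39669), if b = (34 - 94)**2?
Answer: 43269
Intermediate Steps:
b = 3600 (b = (-60)**2 = 3600)
b - 1*(-39669) = 3600 - 1*(-39669) = 3600 + 39669 = 43269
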